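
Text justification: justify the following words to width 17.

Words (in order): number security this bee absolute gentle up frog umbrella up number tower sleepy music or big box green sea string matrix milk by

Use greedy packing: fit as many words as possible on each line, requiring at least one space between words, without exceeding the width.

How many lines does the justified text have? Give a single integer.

Answer: 9

Derivation:
Line 1: ['number', 'security'] (min_width=15, slack=2)
Line 2: ['this', 'bee', 'absolute'] (min_width=17, slack=0)
Line 3: ['gentle', 'up', 'frog'] (min_width=14, slack=3)
Line 4: ['umbrella', 'up'] (min_width=11, slack=6)
Line 5: ['number', 'tower'] (min_width=12, slack=5)
Line 6: ['sleepy', 'music', 'or'] (min_width=15, slack=2)
Line 7: ['big', 'box', 'green', 'sea'] (min_width=17, slack=0)
Line 8: ['string', 'matrix'] (min_width=13, slack=4)
Line 9: ['milk', 'by'] (min_width=7, slack=10)
Total lines: 9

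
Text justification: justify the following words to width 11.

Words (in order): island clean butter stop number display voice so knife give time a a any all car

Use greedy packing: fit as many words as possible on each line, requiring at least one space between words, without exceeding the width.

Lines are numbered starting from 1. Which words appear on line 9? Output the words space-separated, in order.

Line 1: ['island'] (min_width=6, slack=5)
Line 2: ['clean'] (min_width=5, slack=6)
Line 3: ['butter', 'stop'] (min_width=11, slack=0)
Line 4: ['number'] (min_width=6, slack=5)
Line 5: ['display'] (min_width=7, slack=4)
Line 6: ['voice', 'so'] (min_width=8, slack=3)
Line 7: ['knife', 'give'] (min_width=10, slack=1)
Line 8: ['time', 'a', 'a'] (min_width=8, slack=3)
Line 9: ['any', 'all', 'car'] (min_width=11, slack=0)

Answer: any all car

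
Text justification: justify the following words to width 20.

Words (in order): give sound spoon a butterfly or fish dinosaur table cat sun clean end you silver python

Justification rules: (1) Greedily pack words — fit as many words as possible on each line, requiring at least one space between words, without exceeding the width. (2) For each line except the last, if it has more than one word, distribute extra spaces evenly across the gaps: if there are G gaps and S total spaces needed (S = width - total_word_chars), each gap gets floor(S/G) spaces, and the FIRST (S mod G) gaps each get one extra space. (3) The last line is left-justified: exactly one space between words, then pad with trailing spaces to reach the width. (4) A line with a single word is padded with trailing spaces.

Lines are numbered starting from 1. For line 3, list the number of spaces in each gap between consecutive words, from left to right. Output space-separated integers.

Answer: 2 2

Derivation:
Line 1: ['give', 'sound', 'spoon', 'a'] (min_width=18, slack=2)
Line 2: ['butterfly', 'or', 'fish'] (min_width=17, slack=3)
Line 3: ['dinosaur', 'table', 'cat'] (min_width=18, slack=2)
Line 4: ['sun', 'clean', 'end', 'you'] (min_width=17, slack=3)
Line 5: ['silver', 'python'] (min_width=13, slack=7)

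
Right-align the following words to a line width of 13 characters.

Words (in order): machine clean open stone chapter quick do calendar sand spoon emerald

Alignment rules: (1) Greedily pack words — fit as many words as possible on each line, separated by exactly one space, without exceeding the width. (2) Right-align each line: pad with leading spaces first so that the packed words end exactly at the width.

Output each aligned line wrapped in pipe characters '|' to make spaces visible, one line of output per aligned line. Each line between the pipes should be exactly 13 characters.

Answer: |machine clean|
|   open stone|
|chapter quick|
|  do calendar|
|   sand spoon|
|      emerald|

Derivation:
Line 1: ['machine', 'clean'] (min_width=13, slack=0)
Line 2: ['open', 'stone'] (min_width=10, slack=3)
Line 3: ['chapter', 'quick'] (min_width=13, slack=0)
Line 4: ['do', 'calendar'] (min_width=11, slack=2)
Line 5: ['sand', 'spoon'] (min_width=10, slack=3)
Line 6: ['emerald'] (min_width=7, slack=6)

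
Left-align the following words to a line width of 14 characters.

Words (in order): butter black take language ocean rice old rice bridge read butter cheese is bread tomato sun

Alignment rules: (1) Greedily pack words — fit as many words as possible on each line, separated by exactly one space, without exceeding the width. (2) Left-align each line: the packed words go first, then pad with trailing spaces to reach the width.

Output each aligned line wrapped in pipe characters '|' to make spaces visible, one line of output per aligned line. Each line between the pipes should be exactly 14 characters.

Line 1: ['butter', 'black'] (min_width=12, slack=2)
Line 2: ['take', 'language'] (min_width=13, slack=1)
Line 3: ['ocean', 'rice', 'old'] (min_width=14, slack=0)
Line 4: ['rice', 'bridge'] (min_width=11, slack=3)
Line 5: ['read', 'butter'] (min_width=11, slack=3)
Line 6: ['cheese', 'is'] (min_width=9, slack=5)
Line 7: ['bread', 'tomato'] (min_width=12, slack=2)
Line 8: ['sun'] (min_width=3, slack=11)

Answer: |butter black  |
|take language |
|ocean rice old|
|rice bridge   |
|read butter   |
|cheese is     |
|bread tomato  |
|sun           |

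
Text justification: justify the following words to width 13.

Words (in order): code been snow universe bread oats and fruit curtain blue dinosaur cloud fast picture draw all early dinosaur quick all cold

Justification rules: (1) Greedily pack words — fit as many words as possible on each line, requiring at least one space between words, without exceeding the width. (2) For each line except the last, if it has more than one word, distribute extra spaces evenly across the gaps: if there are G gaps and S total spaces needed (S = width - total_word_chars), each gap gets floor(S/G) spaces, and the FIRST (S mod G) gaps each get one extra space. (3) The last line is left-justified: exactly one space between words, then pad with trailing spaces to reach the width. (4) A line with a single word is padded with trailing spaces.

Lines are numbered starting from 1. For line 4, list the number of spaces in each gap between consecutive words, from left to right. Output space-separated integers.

Answer: 5

Derivation:
Line 1: ['code', 'been'] (min_width=9, slack=4)
Line 2: ['snow', 'universe'] (min_width=13, slack=0)
Line 3: ['bread', 'oats'] (min_width=10, slack=3)
Line 4: ['and', 'fruit'] (min_width=9, slack=4)
Line 5: ['curtain', 'blue'] (min_width=12, slack=1)
Line 6: ['dinosaur'] (min_width=8, slack=5)
Line 7: ['cloud', 'fast'] (min_width=10, slack=3)
Line 8: ['picture', 'draw'] (min_width=12, slack=1)
Line 9: ['all', 'early'] (min_width=9, slack=4)
Line 10: ['dinosaur'] (min_width=8, slack=5)
Line 11: ['quick', 'all'] (min_width=9, slack=4)
Line 12: ['cold'] (min_width=4, slack=9)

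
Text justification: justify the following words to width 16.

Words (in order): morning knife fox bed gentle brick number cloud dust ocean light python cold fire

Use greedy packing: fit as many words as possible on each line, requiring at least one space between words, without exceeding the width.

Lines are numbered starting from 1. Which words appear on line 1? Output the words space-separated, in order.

Answer: morning knife

Derivation:
Line 1: ['morning', 'knife'] (min_width=13, slack=3)
Line 2: ['fox', 'bed', 'gentle'] (min_width=14, slack=2)
Line 3: ['brick', 'number'] (min_width=12, slack=4)
Line 4: ['cloud', 'dust', 'ocean'] (min_width=16, slack=0)
Line 5: ['light', 'python'] (min_width=12, slack=4)
Line 6: ['cold', 'fire'] (min_width=9, slack=7)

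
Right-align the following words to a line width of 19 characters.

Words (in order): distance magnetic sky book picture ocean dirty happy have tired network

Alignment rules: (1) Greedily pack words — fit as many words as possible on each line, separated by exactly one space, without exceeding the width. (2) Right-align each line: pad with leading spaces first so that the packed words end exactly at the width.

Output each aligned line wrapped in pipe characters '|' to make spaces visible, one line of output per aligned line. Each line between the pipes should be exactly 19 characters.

Answer: |  distance magnetic|
|   sky book picture|
|  ocean dirty happy|
| have tired network|

Derivation:
Line 1: ['distance', 'magnetic'] (min_width=17, slack=2)
Line 2: ['sky', 'book', 'picture'] (min_width=16, slack=3)
Line 3: ['ocean', 'dirty', 'happy'] (min_width=17, slack=2)
Line 4: ['have', 'tired', 'network'] (min_width=18, slack=1)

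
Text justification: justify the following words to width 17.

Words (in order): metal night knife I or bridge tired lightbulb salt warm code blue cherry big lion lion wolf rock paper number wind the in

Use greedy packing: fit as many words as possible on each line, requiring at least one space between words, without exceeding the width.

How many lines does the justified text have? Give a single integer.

Answer: 8

Derivation:
Line 1: ['metal', 'night', 'knife'] (min_width=17, slack=0)
Line 2: ['I', 'or', 'bridge', 'tired'] (min_width=17, slack=0)
Line 3: ['lightbulb', 'salt'] (min_width=14, slack=3)
Line 4: ['warm', 'code', 'blue'] (min_width=14, slack=3)
Line 5: ['cherry', 'big', 'lion'] (min_width=15, slack=2)
Line 6: ['lion', 'wolf', 'rock'] (min_width=14, slack=3)
Line 7: ['paper', 'number', 'wind'] (min_width=17, slack=0)
Line 8: ['the', 'in'] (min_width=6, slack=11)
Total lines: 8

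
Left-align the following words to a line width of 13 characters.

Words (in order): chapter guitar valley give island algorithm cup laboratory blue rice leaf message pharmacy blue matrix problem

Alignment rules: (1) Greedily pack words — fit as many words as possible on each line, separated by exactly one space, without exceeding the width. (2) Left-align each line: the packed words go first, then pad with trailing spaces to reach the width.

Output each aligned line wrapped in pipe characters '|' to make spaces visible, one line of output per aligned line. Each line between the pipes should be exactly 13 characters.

Answer: |chapter      |
|guitar valley|
|give island  |
|algorithm cup|
|laboratory   |
|blue rice    |
|leaf message |
|pharmacy blue|
|matrix       |
|problem      |

Derivation:
Line 1: ['chapter'] (min_width=7, slack=6)
Line 2: ['guitar', 'valley'] (min_width=13, slack=0)
Line 3: ['give', 'island'] (min_width=11, slack=2)
Line 4: ['algorithm', 'cup'] (min_width=13, slack=0)
Line 5: ['laboratory'] (min_width=10, slack=3)
Line 6: ['blue', 'rice'] (min_width=9, slack=4)
Line 7: ['leaf', 'message'] (min_width=12, slack=1)
Line 8: ['pharmacy', 'blue'] (min_width=13, slack=0)
Line 9: ['matrix'] (min_width=6, slack=7)
Line 10: ['problem'] (min_width=7, slack=6)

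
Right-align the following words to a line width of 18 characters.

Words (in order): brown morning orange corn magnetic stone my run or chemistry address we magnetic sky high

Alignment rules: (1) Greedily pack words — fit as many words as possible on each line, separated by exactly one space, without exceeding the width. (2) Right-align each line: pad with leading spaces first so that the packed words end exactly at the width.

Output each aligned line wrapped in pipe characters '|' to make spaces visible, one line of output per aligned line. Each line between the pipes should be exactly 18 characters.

Line 1: ['brown', 'morning'] (min_width=13, slack=5)
Line 2: ['orange', 'corn'] (min_width=11, slack=7)
Line 3: ['magnetic', 'stone', 'my'] (min_width=17, slack=1)
Line 4: ['run', 'or', 'chemistry'] (min_width=16, slack=2)
Line 5: ['address', 'we'] (min_width=10, slack=8)
Line 6: ['magnetic', 'sky', 'high'] (min_width=17, slack=1)

Answer: |     brown morning|
|       orange corn|
| magnetic stone my|
|  run or chemistry|
|        address we|
| magnetic sky high|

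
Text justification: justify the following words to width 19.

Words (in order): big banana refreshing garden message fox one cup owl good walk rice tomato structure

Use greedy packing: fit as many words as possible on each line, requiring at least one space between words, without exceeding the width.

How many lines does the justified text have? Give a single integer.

Line 1: ['big', 'banana'] (min_width=10, slack=9)
Line 2: ['refreshing', 'garden'] (min_width=17, slack=2)
Line 3: ['message', 'fox', 'one', 'cup'] (min_width=19, slack=0)
Line 4: ['owl', 'good', 'walk', 'rice'] (min_width=18, slack=1)
Line 5: ['tomato', 'structure'] (min_width=16, slack=3)
Total lines: 5

Answer: 5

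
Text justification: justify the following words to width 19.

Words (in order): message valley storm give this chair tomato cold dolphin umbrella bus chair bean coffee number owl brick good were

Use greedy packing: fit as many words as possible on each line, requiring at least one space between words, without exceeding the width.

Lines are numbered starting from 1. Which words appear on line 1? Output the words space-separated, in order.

Answer: message valley

Derivation:
Line 1: ['message', 'valley'] (min_width=14, slack=5)
Line 2: ['storm', 'give', 'this'] (min_width=15, slack=4)
Line 3: ['chair', 'tomato', 'cold'] (min_width=17, slack=2)
Line 4: ['dolphin', 'umbrella'] (min_width=16, slack=3)
Line 5: ['bus', 'chair', 'bean'] (min_width=14, slack=5)
Line 6: ['coffee', 'number', 'owl'] (min_width=17, slack=2)
Line 7: ['brick', 'good', 'were'] (min_width=15, slack=4)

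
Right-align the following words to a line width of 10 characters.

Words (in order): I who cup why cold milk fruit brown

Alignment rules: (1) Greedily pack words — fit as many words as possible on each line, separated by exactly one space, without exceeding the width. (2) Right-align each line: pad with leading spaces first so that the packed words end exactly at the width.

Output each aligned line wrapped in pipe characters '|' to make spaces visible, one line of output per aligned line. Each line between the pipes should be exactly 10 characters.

Answer: | I who cup|
|  why cold|
|milk fruit|
|     brown|

Derivation:
Line 1: ['I', 'who', 'cup'] (min_width=9, slack=1)
Line 2: ['why', 'cold'] (min_width=8, slack=2)
Line 3: ['milk', 'fruit'] (min_width=10, slack=0)
Line 4: ['brown'] (min_width=5, slack=5)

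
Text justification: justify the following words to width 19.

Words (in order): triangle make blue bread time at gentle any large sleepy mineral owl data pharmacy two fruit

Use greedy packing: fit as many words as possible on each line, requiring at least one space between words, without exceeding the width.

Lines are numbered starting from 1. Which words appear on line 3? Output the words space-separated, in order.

Line 1: ['triangle', 'make', 'blue'] (min_width=18, slack=1)
Line 2: ['bread', 'time', 'at'] (min_width=13, slack=6)
Line 3: ['gentle', 'any', 'large'] (min_width=16, slack=3)
Line 4: ['sleepy', 'mineral', 'owl'] (min_width=18, slack=1)
Line 5: ['data', 'pharmacy', 'two'] (min_width=17, slack=2)
Line 6: ['fruit'] (min_width=5, slack=14)

Answer: gentle any large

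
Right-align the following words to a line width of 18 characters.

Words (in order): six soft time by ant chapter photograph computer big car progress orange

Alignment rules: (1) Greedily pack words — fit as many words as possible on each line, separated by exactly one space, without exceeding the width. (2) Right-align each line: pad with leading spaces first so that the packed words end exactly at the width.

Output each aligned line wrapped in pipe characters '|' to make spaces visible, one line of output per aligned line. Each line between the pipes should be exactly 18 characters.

Answer: |  six soft time by|
|       ant chapter|
|        photograph|
|  computer big car|
|   progress orange|

Derivation:
Line 1: ['six', 'soft', 'time', 'by'] (min_width=16, slack=2)
Line 2: ['ant', 'chapter'] (min_width=11, slack=7)
Line 3: ['photograph'] (min_width=10, slack=8)
Line 4: ['computer', 'big', 'car'] (min_width=16, slack=2)
Line 5: ['progress', 'orange'] (min_width=15, slack=3)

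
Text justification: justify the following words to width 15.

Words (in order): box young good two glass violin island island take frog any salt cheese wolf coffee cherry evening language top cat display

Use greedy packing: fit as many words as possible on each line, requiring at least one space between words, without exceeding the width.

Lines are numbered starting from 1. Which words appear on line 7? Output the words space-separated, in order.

Line 1: ['box', 'young', 'good'] (min_width=14, slack=1)
Line 2: ['two', 'glass'] (min_width=9, slack=6)
Line 3: ['violin', 'island'] (min_width=13, slack=2)
Line 4: ['island', 'take'] (min_width=11, slack=4)
Line 5: ['frog', 'any', 'salt'] (min_width=13, slack=2)
Line 6: ['cheese', 'wolf'] (min_width=11, slack=4)
Line 7: ['coffee', 'cherry'] (min_width=13, slack=2)
Line 8: ['evening'] (min_width=7, slack=8)
Line 9: ['language', 'top'] (min_width=12, slack=3)
Line 10: ['cat', 'display'] (min_width=11, slack=4)

Answer: coffee cherry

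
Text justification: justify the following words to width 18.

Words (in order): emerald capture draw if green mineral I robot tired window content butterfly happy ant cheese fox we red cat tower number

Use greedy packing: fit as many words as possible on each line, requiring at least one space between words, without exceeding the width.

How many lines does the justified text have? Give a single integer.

Answer: 8

Derivation:
Line 1: ['emerald', 'capture'] (min_width=15, slack=3)
Line 2: ['draw', 'if', 'green'] (min_width=13, slack=5)
Line 3: ['mineral', 'I', 'robot'] (min_width=15, slack=3)
Line 4: ['tired', 'window'] (min_width=12, slack=6)
Line 5: ['content', 'butterfly'] (min_width=17, slack=1)
Line 6: ['happy', 'ant', 'cheese'] (min_width=16, slack=2)
Line 7: ['fox', 'we', 'red', 'cat'] (min_width=14, slack=4)
Line 8: ['tower', 'number'] (min_width=12, slack=6)
Total lines: 8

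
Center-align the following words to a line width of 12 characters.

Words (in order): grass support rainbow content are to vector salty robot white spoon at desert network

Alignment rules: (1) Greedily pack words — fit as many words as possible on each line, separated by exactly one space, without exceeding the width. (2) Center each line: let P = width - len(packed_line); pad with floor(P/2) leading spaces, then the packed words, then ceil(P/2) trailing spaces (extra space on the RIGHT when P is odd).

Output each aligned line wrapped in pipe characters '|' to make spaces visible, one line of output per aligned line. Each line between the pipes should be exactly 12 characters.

Answer: |   grass    |
|  support   |
|  rainbow   |
|content are |
| to vector  |
|salty robot |
|white spoon |
| at desert  |
|  network   |

Derivation:
Line 1: ['grass'] (min_width=5, slack=7)
Line 2: ['support'] (min_width=7, slack=5)
Line 3: ['rainbow'] (min_width=7, slack=5)
Line 4: ['content', 'are'] (min_width=11, slack=1)
Line 5: ['to', 'vector'] (min_width=9, slack=3)
Line 6: ['salty', 'robot'] (min_width=11, slack=1)
Line 7: ['white', 'spoon'] (min_width=11, slack=1)
Line 8: ['at', 'desert'] (min_width=9, slack=3)
Line 9: ['network'] (min_width=7, slack=5)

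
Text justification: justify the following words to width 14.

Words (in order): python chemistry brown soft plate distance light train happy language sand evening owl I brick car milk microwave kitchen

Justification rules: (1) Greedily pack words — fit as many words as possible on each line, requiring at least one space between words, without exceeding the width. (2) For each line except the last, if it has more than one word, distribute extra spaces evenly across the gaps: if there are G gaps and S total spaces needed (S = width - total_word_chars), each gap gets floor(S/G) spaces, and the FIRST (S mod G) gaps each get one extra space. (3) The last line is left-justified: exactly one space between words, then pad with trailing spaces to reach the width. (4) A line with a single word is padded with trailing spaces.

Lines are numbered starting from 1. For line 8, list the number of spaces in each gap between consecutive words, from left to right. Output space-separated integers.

Answer: 3 2

Derivation:
Line 1: ['python'] (min_width=6, slack=8)
Line 2: ['chemistry'] (min_width=9, slack=5)
Line 3: ['brown', 'soft'] (min_width=10, slack=4)
Line 4: ['plate', 'distance'] (min_width=14, slack=0)
Line 5: ['light', 'train'] (min_width=11, slack=3)
Line 6: ['happy', 'language'] (min_width=14, slack=0)
Line 7: ['sand', 'evening'] (min_width=12, slack=2)
Line 8: ['owl', 'I', 'brick'] (min_width=11, slack=3)
Line 9: ['car', 'milk'] (min_width=8, slack=6)
Line 10: ['microwave'] (min_width=9, slack=5)
Line 11: ['kitchen'] (min_width=7, slack=7)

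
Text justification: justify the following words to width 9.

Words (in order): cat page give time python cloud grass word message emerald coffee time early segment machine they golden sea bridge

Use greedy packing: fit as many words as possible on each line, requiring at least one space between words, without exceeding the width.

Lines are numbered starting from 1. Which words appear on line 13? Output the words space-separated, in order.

Answer: machine

Derivation:
Line 1: ['cat', 'page'] (min_width=8, slack=1)
Line 2: ['give', 'time'] (min_width=9, slack=0)
Line 3: ['python'] (min_width=6, slack=3)
Line 4: ['cloud'] (min_width=5, slack=4)
Line 5: ['grass'] (min_width=5, slack=4)
Line 6: ['word'] (min_width=4, slack=5)
Line 7: ['message'] (min_width=7, slack=2)
Line 8: ['emerald'] (min_width=7, slack=2)
Line 9: ['coffee'] (min_width=6, slack=3)
Line 10: ['time'] (min_width=4, slack=5)
Line 11: ['early'] (min_width=5, slack=4)
Line 12: ['segment'] (min_width=7, slack=2)
Line 13: ['machine'] (min_width=7, slack=2)
Line 14: ['they'] (min_width=4, slack=5)
Line 15: ['golden'] (min_width=6, slack=3)
Line 16: ['sea'] (min_width=3, slack=6)
Line 17: ['bridge'] (min_width=6, slack=3)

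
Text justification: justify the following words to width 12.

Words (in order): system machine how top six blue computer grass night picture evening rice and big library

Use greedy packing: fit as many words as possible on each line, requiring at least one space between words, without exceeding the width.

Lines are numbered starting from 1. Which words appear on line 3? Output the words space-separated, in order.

Line 1: ['system'] (min_width=6, slack=6)
Line 2: ['machine', 'how'] (min_width=11, slack=1)
Line 3: ['top', 'six', 'blue'] (min_width=12, slack=0)
Line 4: ['computer'] (min_width=8, slack=4)
Line 5: ['grass', 'night'] (min_width=11, slack=1)
Line 6: ['picture'] (min_width=7, slack=5)
Line 7: ['evening', 'rice'] (min_width=12, slack=0)
Line 8: ['and', 'big'] (min_width=7, slack=5)
Line 9: ['library'] (min_width=7, slack=5)

Answer: top six blue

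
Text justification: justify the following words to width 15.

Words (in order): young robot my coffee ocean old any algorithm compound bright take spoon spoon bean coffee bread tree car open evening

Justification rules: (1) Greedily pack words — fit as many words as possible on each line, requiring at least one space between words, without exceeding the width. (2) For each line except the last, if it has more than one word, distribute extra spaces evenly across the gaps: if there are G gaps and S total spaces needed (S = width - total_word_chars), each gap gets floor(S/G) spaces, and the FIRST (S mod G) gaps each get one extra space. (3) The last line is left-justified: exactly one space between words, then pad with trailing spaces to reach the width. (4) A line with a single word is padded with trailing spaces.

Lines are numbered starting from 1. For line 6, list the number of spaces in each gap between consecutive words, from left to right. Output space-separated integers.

Answer: 6

Derivation:
Line 1: ['young', 'robot', 'my'] (min_width=14, slack=1)
Line 2: ['coffee', 'ocean'] (min_width=12, slack=3)
Line 3: ['old', 'any'] (min_width=7, slack=8)
Line 4: ['algorithm'] (min_width=9, slack=6)
Line 5: ['compound', 'bright'] (min_width=15, slack=0)
Line 6: ['take', 'spoon'] (min_width=10, slack=5)
Line 7: ['spoon', 'bean'] (min_width=10, slack=5)
Line 8: ['coffee', 'bread'] (min_width=12, slack=3)
Line 9: ['tree', 'car', 'open'] (min_width=13, slack=2)
Line 10: ['evening'] (min_width=7, slack=8)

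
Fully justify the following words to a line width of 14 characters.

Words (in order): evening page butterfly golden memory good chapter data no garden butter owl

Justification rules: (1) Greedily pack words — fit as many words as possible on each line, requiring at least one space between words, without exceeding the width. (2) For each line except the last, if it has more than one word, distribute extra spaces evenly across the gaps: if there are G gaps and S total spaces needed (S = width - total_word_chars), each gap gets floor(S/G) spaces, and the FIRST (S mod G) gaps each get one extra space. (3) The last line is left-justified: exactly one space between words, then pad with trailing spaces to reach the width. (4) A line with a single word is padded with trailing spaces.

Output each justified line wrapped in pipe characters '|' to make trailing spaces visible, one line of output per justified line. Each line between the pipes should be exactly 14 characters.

Answer: |evening   page|
|butterfly     |
|golden  memory|
|good   chapter|
|data no garden|
|butter owl    |

Derivation:
Line 1: ['evening', 'page'] (min_width=12, slack=2)
Line 2: ['butterfly'] (min_width=9, slack=5)
Line 3: ['golden', 'memory'] (min_width=13, slack=1)
Line 4: ['good', 'chapter'] (min_width=12, slack=2)
Line 5: ['data', 'no', 'garden'] (min_width=14, slack=0)
Line 6: ['butter', 'owl'] (min_width=10, slack=4)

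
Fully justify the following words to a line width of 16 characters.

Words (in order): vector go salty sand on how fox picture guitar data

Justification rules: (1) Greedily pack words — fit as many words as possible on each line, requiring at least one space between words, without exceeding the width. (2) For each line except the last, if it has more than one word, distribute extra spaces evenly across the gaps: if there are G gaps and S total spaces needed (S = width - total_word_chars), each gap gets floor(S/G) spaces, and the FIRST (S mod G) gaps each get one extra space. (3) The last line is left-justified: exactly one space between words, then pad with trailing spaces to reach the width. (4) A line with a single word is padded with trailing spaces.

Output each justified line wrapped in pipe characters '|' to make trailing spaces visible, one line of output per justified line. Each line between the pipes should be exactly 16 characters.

Answer: |vector  go salty|
|sand  on how fox|
|picture   guitar|
|data            |

Derivation:
Line 1: ['vector', 'go', 'salty'] (min_width=15, slack=1)
Line 2: ['sand', 'on', 'how', 'fox'] (min_width=15, slack=1)
Line 3: ['picture', 'guitar'] (min_width=14, slack=2)
Line 4: ['data'] (min_width=4, slack=12)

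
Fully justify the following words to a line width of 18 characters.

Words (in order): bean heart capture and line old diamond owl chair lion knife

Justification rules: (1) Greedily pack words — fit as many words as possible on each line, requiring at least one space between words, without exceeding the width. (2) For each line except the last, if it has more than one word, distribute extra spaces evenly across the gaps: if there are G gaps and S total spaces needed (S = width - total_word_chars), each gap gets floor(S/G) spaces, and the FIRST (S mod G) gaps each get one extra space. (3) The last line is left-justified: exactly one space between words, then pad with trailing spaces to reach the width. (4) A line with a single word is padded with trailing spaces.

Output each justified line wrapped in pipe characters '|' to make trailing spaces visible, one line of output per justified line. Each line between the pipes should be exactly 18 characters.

Answer: |bean heart capture|
|and    line    old|
|diamond  owl chair|
|lion knife        |

Derivation:
Line 1: ['bean', 'heart', 'capture'] (min_width=18, slack=0)
Line 2: ['and', 'line', 'old'] (min_width=12, slack=6)
Line 3: ['diamond', 'owl', 'chair'] (min_width=17, slack=1)
Line 4: ['lion', 'knife'] (min_width=10, slack=8)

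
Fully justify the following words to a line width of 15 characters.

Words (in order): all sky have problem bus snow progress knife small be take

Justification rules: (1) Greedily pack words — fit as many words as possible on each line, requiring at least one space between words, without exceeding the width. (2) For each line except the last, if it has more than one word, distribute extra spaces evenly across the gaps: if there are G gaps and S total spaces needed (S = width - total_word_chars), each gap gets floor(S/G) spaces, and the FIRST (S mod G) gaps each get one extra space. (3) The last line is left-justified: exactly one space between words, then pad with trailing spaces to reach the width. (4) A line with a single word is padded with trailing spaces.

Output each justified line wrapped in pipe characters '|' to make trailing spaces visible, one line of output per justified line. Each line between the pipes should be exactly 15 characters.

Line 1: ['all', 'sky', 'have'] (min_width=12, slack=3)
Line 2: ['problem', 'bus'] (min_width=11, slack=4)
Line 3: ['snow', 'progress'] (min_width=13, slack=2)
Line 4: ['knife', 'small', 'be'] (min_width=14, slack=1)
Line 5: ['take'] (min_width=4, slack=11)

Answer: |all   sky  have|
|problem     bus|
|snow   progress|
|knife  small be|
|take           |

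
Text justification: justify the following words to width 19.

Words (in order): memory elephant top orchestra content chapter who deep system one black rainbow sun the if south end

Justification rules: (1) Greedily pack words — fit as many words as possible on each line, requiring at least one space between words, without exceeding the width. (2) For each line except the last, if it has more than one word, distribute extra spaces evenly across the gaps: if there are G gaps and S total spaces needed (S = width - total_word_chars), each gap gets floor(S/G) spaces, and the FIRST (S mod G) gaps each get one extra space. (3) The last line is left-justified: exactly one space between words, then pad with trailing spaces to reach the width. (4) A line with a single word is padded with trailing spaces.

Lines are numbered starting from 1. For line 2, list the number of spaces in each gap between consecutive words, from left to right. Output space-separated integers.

Line 1: ['memory', 'elephant', 'top'] (min_width=19, slack=0)
Line 2: ['orchestra', 'content'] (min_width=17, slack=2)
Line 3: ['chapter', 'who', 'deep'] (min_width=16, slack=3)
Line 4: ['system', 'one', 'black'] (min_width=16, slack=3)
Line 5: ['rainbow', 'sun', 'the', 'if'] (min_width=18, slack=1)
Line 6: ['south', 'end'] (min_width=9, slack=10)

Answer: 3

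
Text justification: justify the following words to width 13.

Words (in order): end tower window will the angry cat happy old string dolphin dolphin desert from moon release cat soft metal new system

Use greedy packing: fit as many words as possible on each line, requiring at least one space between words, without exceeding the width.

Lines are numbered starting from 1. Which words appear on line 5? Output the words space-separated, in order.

Answer: string

Derivation:
Line 1: ['end', 'tower'] (min_width=9, slack=4)
Line 2: ['window', 'will'] (min_width=11, slack=2)
Line 3: ['the', 'angry', 'cat'] (min_width=13, slack=0)
Line 4: ['happy', 'old'] (min_width=9, slack=4)
Line 5: ['string'] (min_width=6, slack=7)
Line 6: ['dolphin'] (min_width=7, slack=6)
Line 7: ['dolphin'] (min_width=7, slack=6)
Line 8: ['desert', 'from'] (min_width=11, slack=2)
Line 9: ['moon', 'release'] (min_width=12, slack=1)
Line 10: ['cat', 'soft'] (min_width=8, slack=5)
Line 11: ['metal', 'new'] (min_width=9, slack=4)
Line 12: ['system'] (min_width=6, slack=7)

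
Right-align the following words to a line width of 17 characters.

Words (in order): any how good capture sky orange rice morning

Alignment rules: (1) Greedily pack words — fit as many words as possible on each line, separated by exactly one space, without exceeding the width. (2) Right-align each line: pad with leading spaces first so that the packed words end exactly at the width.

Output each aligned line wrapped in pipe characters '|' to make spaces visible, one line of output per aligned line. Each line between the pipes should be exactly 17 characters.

Line 1: ['any', 'how', 'good'] (min_width=12, slack=5)
Line 2: ['capture', 'sky'] (min_width=11, slack=6)
Line 3: ['orange', 'rice'] (min_width=11, slack=6)
Line 4: ['morning'] (min_width=7, slack=10)

Answer: |     any how good|
|      capture sky|
|      orange rice|
|          morning|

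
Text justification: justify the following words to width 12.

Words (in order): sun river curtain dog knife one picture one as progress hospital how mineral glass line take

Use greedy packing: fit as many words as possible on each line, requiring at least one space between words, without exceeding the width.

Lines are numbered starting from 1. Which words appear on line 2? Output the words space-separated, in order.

Line 1: ['sun', 'river'] (min_width=9, slack=3)
Line 2: ['curtain', 'dog'] (min_width=11, slack=1)
Line 3: ['knife', 'one'] (min_width=9, slack=3)
Line 4: ['picture', 'one'] (min_width=11, slack=1)
Line 5: ['as', 'progress'] (min_width=11, slack=1)
Line 6: ['hospital', 'how'] (min_width=12, slack=0)
Line 7: ['mineral'] (min_width=7, slack=5)
Line 8: ['glass', 'line'] (min_width=10, slack=2)
Line 9: ['take'] (min_width=4, slack=8)

Answer: curtain dog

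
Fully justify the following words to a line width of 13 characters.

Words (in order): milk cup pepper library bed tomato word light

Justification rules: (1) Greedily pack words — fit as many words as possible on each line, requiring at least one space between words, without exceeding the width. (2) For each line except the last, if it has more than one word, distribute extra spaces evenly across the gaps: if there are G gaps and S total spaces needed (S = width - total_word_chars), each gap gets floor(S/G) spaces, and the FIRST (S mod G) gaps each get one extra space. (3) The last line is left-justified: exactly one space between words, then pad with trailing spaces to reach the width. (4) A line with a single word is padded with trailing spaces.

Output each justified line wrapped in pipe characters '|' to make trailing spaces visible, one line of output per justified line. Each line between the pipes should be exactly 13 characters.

Line 1: ['milk', 'cup'] (min_width=8, slack=5)
Line 2: ['pepper'] (min_width=6, slack=7)
Line 3: ['library', 'bed'] (min_width=11, slack=2)
Line 4: ['tomato', 'word'] (min_width=11, slack=2)
Line 5: ['light'] (min_width=5, slack=8)

Answer: |milk      cup|
|pepper       |
|library   bed|
|tomato   word|
|light        |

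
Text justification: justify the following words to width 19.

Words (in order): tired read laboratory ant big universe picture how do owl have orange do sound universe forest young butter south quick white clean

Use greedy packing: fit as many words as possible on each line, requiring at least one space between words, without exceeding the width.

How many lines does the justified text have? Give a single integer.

Line 1: ['tired', 'read'] (min_width=10, slack=9)
Line 2: ['laboratory', 'ant', 'big'] (min_width=18, slack=1)
Line 3: ['universe', 'picture'] (min_width=16, slack=3)
Line 4: ['how', 'do', 'owl', 'have'] (min_width=15, slack=4)
Line 5: ['orange', 'do', 'sound'] (min_width=15, slack=4)
Line 6: ['universe', 'forest'] (min_width=15, slack=4)
Line 7: ['young', 'butter', 'south'] (min_width=18, slack=1)
Line 8: ['quick', 'white', 'clean'] (min_width=17, slack=2)
Total lines: 8

Answer: 8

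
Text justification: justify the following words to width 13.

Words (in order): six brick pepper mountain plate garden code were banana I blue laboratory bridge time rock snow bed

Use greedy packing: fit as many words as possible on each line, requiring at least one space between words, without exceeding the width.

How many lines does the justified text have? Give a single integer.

Answer: 9

Derivation:
Line 1: ['six', 'brick'] (min_width=9, slack=4)
Line 2: ['pepper'] (min_width=6, slack=7)
Line 3: ['mountain'] (min_width=8, slack=5)
Line 4: ['plate', 'garden'] (min_width=12, slack=1)
Line 5: ['code', 'were'] (min_width=9, slack=4)
Line 6: ['banana', 'I', 'blue'] (min_width=13, slack=0)
Line 7: ['laboratory'] (min_width=10, slack=3)
Line 8: ['bridge', 'time'] (min_width=11, slack=2)
Line 9: ['rock', 'snow', 'bed'] (min_width=13, slack=0)
Total lines: 9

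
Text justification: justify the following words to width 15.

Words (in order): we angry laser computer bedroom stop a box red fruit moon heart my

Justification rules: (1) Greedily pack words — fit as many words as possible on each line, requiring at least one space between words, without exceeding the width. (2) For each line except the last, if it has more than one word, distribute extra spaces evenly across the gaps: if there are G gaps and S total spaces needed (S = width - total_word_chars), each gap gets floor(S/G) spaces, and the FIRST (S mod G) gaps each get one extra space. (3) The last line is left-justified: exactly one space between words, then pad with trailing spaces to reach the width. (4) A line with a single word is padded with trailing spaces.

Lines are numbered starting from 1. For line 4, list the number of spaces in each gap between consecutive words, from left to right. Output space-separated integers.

Line 1: ['we', 'angry', 'laser'] (min_width=14, slack=1)
Line 2: ['computer'] (min_width=8, slack=7)
Line 3: ['bedroom', 'stop', 'a'] (min_width=14, slack=1)
Line 4: ['box', 'red', 'fruit'] (min_width=13, slack=2)
Line 5: ['moon', 'heart', 'my'] (min_width=13, slack=2)

Answer: 2 2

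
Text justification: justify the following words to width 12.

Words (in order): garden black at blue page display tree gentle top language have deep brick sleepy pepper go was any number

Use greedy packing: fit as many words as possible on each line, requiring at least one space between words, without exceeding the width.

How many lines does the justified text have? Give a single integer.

Answer: 10

Derivation:
Line 1: ['garden', 'black'] (min_width=12, slack=0)
Line 2: ['at', 'blue', 'page'] (min_width=12, slack=0)
Line 3: ['display', 'tree'] (min_width=12, slack=0)
Line 4: ['gentle', 'top'] (min_width=10, slack=2)
Line 5: ['language'] (min_width=8, slack=4)
Line 6: ['have', 'deep'] (min_width=9, slack=3)
Line 7: ['brick', 'sleepy'] (min_width=12, slack=0)
Line 8: ['pepper', 'go'] (min_width=9, slack=3)
Line 9: ['was', 'any'] (min_width=7, slack=5)
Line 10: ['number'] (min_width=6, slack=6)
Total lines: 10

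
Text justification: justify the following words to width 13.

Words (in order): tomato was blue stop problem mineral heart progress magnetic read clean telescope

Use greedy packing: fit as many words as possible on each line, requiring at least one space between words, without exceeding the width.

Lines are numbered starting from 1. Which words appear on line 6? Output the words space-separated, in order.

Answer: magnetic read

Derivation:
Line 1: ['tomato', 'was'] (min_width=10, slack=3)
Line 2: ['blue', 'stop'] (min_width=9, slack=4)
Line 3: ['problem'] (min_width=7, slack=6)
Line 4: ['mineral', 'heart'] (min_width=13, slack=0)
Line 5: ['progress'] (min_width=8, slack=5)
Line 6: ['magnetic', 'read'] (min_width=13, slack=0)
Line 7: ['clean'] (min_width=5, slack=8)
Line 8: ['telescope'] (min_width=9, slack=4)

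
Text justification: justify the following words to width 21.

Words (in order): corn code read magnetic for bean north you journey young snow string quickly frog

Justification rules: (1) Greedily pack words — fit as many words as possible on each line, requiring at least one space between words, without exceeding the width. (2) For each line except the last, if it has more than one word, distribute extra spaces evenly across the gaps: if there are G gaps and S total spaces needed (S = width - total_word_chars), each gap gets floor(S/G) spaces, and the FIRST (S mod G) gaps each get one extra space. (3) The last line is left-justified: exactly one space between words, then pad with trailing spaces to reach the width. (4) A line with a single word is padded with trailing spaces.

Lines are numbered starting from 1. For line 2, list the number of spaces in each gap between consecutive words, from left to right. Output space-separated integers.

Answer: 3 3

Derivation:
Line 1: ['corn', 'code', 'read'] (min_width=14, slack=7)
Line 2: ['magnetic', 'for', 'bean'] (min_width=17, slack=4)
Line 3: ['north', 'you', 'journey'] (min_width=17, slack=4)
Line 4: ['young', 'snow', 'string'] (min_width=17, slack=4)
Line 5: ['quickly', 'frog'] (min_width=12, slack=9)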